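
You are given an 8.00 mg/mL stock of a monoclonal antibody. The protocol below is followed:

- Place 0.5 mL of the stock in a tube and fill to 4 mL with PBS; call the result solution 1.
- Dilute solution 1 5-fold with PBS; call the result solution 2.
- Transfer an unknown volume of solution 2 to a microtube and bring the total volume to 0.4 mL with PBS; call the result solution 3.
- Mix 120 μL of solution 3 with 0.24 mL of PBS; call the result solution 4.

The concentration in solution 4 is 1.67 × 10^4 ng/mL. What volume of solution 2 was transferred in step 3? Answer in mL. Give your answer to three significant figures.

0.100 mL

Step 1: 0.5 mL brought to 4 mL → factor 4/0.5 = 8
Step 2: 5-fold → factor 5
Step 3: v brought to 0.4 mL → factor = 0.4 mL/v
Step 4: 120 μL + 0.24 mL = 360 μL total → factor 360/120 = 3
Product of known-step factors = 120
Overall factor = 8.00 mg/mL / (1.67 × 10^4 ng/mL) = 479.04
Step-3 factor = 479.04 / 120 = 3.992
v = 0.4 mL / 3.992 = 0.100 mL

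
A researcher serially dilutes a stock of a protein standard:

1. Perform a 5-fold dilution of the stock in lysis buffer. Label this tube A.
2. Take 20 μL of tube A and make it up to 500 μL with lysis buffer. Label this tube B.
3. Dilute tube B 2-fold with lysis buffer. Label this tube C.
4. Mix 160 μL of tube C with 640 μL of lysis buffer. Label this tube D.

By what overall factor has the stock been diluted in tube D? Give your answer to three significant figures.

1.25 × 10^3

Step 1: 5-fold → factor 5
Step 2: 20 μL brought to 500 μL → factor 500/20 = 25
Step 3: 2-fold → factor 2
Step 4: 160 μL + 640 μL = 800 μL total → factor 800/160 = 5
Overall dilution factor = 5 × 25 × 2 × 5 = 1250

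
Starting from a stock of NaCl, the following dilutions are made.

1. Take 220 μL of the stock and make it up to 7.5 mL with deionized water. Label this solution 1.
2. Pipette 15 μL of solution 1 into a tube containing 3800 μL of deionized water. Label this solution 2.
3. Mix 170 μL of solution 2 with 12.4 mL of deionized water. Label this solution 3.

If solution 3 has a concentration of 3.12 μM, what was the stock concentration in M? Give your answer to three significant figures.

2.00 M

Step 1: 220 μL brought to 7.5 mL → factor 7500/220 = 34.091
Step 2: 15 μL + 3800 μL = 3815 μL total → factor 3815/15 = 254.33
Step 3: 170 μL + 12.4 mL = 12570 μL total → factor 12570/170 = 73.941
Overall dilution factor = 34.091 × 254.33 × 73.941 = 6.411 × 10^5
Stock = 3.12 μM × 6.411 × 10^5 = 2.000 × 10^6 μM = 2.00 M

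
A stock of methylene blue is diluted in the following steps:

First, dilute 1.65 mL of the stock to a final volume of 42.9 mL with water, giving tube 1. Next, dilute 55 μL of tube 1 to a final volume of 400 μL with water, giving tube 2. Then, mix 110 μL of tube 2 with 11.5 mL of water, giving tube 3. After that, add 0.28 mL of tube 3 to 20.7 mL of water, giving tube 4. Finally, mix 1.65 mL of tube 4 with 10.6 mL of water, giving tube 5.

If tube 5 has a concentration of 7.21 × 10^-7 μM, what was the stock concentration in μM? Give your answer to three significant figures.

8.00 μM

Step 1: 1.65 mL brought to 42.9 mL → factor 42.9/1.65 = 26
Step 2: 55 μL brought to 400 μL → factor 400/55 = 7.2727
Step 3: 110 μL + 11.5 mL = 11610 μL total → factor 11610/110 = 105.55
Step 4: 0.28 mL + 20.7 mL = 20.98 mL total → factor 20.98/0.28 = 74.929
Step 5: 1.65 mL + 10.6 mL = 12.25 mL total → factor 12.25/1.65 = 7.4242
Overall dilution factor = 26 × 7.2727 × 105.55 × 74.929 × 7.4242 = 1.1102 × 10^7
Stock = 7.21 × 10^-7 μM × 1.1102 × 10^7 = 8.00 μM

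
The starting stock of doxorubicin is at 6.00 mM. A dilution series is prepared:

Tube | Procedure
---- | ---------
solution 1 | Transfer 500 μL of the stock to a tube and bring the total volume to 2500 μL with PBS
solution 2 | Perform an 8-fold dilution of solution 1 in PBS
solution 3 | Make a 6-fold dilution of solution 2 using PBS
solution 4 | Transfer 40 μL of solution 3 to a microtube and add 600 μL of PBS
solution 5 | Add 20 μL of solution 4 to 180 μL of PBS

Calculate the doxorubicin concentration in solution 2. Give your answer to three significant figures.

0.150 mM

Step 1: 500 μL brought to 2500 μL → factor 2500/500 = 5
Step 2: 8-fold → factor 8
Dilution factor through solution 2 = 5 × 8 = 40
[solution 2] = 6.00 mM / 40 = 0.150 mM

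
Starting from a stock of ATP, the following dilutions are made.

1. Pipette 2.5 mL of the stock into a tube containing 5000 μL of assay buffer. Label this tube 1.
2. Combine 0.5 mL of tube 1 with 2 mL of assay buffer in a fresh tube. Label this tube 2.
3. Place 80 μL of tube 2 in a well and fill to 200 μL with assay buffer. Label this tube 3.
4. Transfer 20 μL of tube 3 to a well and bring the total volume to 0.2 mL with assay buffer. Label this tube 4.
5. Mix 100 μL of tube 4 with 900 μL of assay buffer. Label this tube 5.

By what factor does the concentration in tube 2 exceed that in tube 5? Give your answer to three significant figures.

250

Step 1: 2.5 mL + 5000 μL = 7.5 mL total → factor 7.5/2.5 = 3
Step 2: 0.5 mL + 2 mL = 2.5 mL total → factor 2.5/0.5 = 5
Step 3: 80 μL brought to 200 μL → factor 200/80 = 2.5
Step 4: 20 μL brought to 0.2 mL → factor 200/20 = 10
Step 5: 100 μL + 900 μL = 1000 μL total → factor 1000/100 = 10
Dilution factor to tube 2 = 15; to tube 5 = 3750
[tube 2]/[tube 5] = (factor to tube 5)/(factor to tube 2) = 3750/15 = 250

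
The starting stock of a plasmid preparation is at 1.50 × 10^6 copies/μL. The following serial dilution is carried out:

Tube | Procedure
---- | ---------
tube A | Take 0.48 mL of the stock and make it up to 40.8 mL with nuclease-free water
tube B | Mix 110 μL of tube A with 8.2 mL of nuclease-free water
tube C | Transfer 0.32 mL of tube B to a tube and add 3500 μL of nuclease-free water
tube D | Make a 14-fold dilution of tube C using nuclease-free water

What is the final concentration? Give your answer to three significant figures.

1.40 copies/μL

Step 1: 0.48 mL brought to 40.8 mL → factor 40.8/0.48 = 85
Step 2: 110 μL + 8.2 mL = 8310 μL total → factor 8310/110 = 75.545
Step 3: 0.32 mL + 3500 μL = 3.82 mL total → factor 3.82/0.32 = 11.938
Step 4: 14-fold → factor 14
Overall dilution factor = 85 × 75.545 × 11.938 × 14 = 1.0732 × 10^6
Final = 1.50 × 10^6 copies/μL / 1.0732 × 10^6 = 1.40 copies/μL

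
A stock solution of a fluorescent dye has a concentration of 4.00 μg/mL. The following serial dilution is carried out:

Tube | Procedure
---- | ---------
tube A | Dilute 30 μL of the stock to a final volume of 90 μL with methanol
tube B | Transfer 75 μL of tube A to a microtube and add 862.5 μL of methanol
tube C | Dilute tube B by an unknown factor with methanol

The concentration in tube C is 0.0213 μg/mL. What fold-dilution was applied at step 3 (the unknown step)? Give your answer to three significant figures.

5.01-fold

Step 1: 30 μL brought to 90 μL → factor 90/30 = 3
Step 2: 75 μL + 862.5 μL = 937.5 μL total → factor 937.5/75 = 12.5
Step 3: unknown factor x
Product of known-step factors = 37.5
Overall factor = 4.00 μg/mL / (0.0213 μg/mL) = 187.79
x = 187.79 / 37.5 = 5.01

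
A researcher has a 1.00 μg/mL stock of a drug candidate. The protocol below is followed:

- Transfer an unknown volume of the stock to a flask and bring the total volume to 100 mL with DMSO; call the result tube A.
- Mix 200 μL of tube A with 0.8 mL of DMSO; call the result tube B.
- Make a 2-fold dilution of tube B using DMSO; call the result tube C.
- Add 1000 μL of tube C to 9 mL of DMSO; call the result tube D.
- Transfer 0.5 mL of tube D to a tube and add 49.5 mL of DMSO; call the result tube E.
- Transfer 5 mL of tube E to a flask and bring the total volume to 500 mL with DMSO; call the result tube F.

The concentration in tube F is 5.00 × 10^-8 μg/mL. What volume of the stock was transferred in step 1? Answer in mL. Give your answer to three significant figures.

5.00 mL

Step 1: v brought to 100 mL → factor = 100 mL/v
Step 2: 200 μL + 0.8 mL = 1000 μL total → factor 1000/200 = 5
Step 3: 2-fold → factor 2
Step 4: 1000 μL + 9 mL = 10000 μL total → factor 10000/1000 = 10
Step 5: 0.5 mL + 49.5 mL = 50 mL total → factor 50/0.5 = 100
Step 6: 5 mL brought to 500 mL → factor 500/5 = 100
Product of known-step factors = 1 × 10^6
Overall factor = 1.00 μg/mL / (5.00 × 10^-8 μg/mL) = 2 × 10^7
Step-1 factor = 2 × 10^7 / 1 × 10^6 = 20
v = 100 mL / 20 = 5.00 mL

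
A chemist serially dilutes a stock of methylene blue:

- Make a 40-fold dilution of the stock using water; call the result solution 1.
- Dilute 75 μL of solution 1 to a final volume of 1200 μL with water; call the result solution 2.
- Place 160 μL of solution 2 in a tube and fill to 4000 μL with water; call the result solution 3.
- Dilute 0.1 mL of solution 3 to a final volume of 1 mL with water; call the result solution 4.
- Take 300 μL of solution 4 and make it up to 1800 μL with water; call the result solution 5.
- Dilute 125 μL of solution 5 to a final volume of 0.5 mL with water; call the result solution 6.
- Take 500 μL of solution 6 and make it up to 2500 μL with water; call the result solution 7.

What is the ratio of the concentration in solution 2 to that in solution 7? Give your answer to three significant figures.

Step 1: 40-fold → factor 40
Step 2: 75 μL brought to 1200 μL → factor 1200/75 = 16
Step 3: 160 μL brought to 4000 μL → factor 4000/160 = 25
Step 4: 0.1 mL brought to 1 mL → factor 1/0.1 = 10
Step 5: 300 μL brought to 1800 μL → factor 1800/300 = 6
Step 6: 125 μL brought to 0.5 mL → factor 500/125 = 4
Step 7: 500 μL brought to 2500 μL → factor 2500/500 = 5
Dilution factor to solution 2 = 640; to solution 7 = 1.92 × 10^7
[solution 2]/[solution 7] = (factor to solution 7)/(factor to solution 2) = 1.92 × 10^7/640 = 3.00 × 10^4

3.00 × 10^4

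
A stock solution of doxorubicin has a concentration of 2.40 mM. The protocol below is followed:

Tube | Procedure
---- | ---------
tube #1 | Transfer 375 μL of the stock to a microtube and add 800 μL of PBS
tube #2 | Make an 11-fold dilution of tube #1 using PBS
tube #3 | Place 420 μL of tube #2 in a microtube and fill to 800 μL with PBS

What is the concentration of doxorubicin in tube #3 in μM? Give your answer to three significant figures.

36.6 μM

Step 1: 375 μL + 800 μL = 1175 μL total → factor 1175/375 = 3.1333
Step 2: 11-fold → factor 11
Step 3: 420 μL brought to 800 μL → factor 800/420 = 1.9048
Overall dilution factor = 3.1333 × 11 × 1.9048 = 65.651
Final = 2.40 mM / 65.651 = 0.03656 mM = 36.6 μM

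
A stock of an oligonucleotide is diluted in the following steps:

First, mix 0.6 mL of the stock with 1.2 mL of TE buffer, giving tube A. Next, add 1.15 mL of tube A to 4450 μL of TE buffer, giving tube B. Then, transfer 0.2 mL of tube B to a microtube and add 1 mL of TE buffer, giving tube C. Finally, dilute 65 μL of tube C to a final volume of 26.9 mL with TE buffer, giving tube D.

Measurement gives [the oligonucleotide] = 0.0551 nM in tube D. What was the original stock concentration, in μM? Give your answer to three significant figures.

Step 1: 0.6 mL + 1.2 mL = 1.8 mL total → factor 1.8/0.6 = 3
Step 2: 1.15 mL + 4450 μL = 5.6 mL total → factor 5.6/1.15 = 4.8696
Step 3: 0.2 mL + 1 mL = 1.2 mL total → factor 1.2/0.2 = 6
Step 4: 65 μL brought to 26.9 mL → factor 26900/65 = 413.85
Overall dilution factor = 3 × 4.8696 × 6 × 413.85 = 36275
Stock = 0.0551 nM × 36275 = 1999 nM = 2.00 μM

2.00 μM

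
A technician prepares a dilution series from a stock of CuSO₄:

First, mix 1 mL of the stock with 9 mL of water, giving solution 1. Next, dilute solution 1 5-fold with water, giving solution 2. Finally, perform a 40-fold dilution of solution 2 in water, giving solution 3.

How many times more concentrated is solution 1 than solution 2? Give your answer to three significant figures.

Step 1: 1 mL + 9 mL = 10 mL total → factor 10/1 = 10
Step 2: 5-fold → factor 5
Dilution factor to solution 1 = 10; to solution 2 = 50
[solution 1]/[solution 2] = (factor to solution 2)/(factor to solution 1) = 50/10 = 5.00

5.00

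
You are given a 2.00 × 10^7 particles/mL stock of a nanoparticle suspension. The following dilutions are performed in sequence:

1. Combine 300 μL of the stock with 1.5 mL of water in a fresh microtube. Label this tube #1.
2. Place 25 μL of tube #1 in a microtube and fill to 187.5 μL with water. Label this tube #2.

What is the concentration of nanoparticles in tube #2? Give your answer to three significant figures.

4.44 × 10^5 particles/mL

Step 1: 300 μL + 1.5 mL = 1800 μL total → factor 1800/300 = 6
Step 2: 25 μL brought to 187.5 μL → factor 187.5/25 = 7.5
Overall dilution factor = 6 × 7.5 = 45
Final = 2.00 × 10^7 particles/mL / 45 = 4.44 × 10^5 particles/mL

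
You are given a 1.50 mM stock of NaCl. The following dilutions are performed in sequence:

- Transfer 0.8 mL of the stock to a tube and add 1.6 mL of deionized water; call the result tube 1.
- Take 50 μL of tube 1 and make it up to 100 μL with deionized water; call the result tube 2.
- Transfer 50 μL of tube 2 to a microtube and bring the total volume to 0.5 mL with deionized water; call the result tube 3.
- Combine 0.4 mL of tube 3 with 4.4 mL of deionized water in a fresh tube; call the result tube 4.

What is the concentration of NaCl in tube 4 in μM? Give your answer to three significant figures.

Step 1: 0.8 mL + 1.6 mL = 2.4 mL total → factor 2.4/0.8 = 3
Step 2: 50 μL brought to 100 μL → factor 100/50 = 2
Step 3: 50 μL brought to 0.5 mL → factor 500/50 = 10
Step 4: 0.4 mL + 4.4 mL = 4.8 mL total → factor 4.8/0.4 = 12
Overall dilution factor = 3 × 2 × 10 × 12 = 720
Final = 1.50 mM / 720 = 0.002083 mM = 2.08 μM

2.08 μM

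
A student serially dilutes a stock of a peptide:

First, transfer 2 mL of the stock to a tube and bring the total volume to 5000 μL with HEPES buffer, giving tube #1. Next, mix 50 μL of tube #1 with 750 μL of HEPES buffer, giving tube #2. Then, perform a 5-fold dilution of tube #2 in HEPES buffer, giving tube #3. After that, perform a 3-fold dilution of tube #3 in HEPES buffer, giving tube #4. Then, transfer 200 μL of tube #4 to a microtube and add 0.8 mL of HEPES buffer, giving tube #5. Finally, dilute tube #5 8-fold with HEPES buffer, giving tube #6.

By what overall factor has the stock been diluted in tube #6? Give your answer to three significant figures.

2.40 × 10^4

Step 1: 2 mL brought to 5000 μL → factor 5/2 = 2.5
Step 2: 50 μL + 750 μL = 800 μL total → factor 800/50 = 16
Step 3: 5-fold → factor 5
Step 4: 3-fold → factor 3
Step 5: 200 μL + 0.8 mL = 1000 μL total → factor 1000/200 = 5
Step 6: 8-fold → factor 8
Overall dilution factor = 2.5 × 16 × 5 × 3 × 5 × 8 = 24000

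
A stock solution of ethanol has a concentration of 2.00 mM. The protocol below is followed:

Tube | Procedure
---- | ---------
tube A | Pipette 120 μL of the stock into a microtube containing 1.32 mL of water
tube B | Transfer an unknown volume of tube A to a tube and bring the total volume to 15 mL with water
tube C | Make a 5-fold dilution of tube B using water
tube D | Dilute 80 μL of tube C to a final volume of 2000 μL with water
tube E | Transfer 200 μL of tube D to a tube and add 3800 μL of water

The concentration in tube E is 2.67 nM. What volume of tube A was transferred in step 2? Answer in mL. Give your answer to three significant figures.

0.601 mL

Step 1: 120 μL + 1.32 mL = 1440 μL total → factor 1440/120 = 12
Step 2: v brought to 15 mL → factor = 15 mL/v
Step 3: 5-fold → factor 5
Step 4: 80 μL brought to 2000 μL → factor 2000/80 = 25
Step 5: 200 μL + 3800 μL = 4000 μL total → factor 4000/200 = 20
Product of known-step factors = 30000
Overall factor = 2.00 mM / (2.67 nM) = 7.4906 × 10^5
Step-2 factor = 7.4906 × 10^5 / 30000 = 24.969
v = 15 mL / 24.969 = 0.601 mL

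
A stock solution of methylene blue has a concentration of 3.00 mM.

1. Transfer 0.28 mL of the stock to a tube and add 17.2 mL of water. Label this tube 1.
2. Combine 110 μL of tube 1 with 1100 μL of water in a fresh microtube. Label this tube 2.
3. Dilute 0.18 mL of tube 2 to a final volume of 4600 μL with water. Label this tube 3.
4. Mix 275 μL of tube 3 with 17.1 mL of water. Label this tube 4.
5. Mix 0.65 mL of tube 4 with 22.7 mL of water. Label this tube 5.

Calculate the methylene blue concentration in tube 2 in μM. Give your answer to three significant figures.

Step 1: 0.28 mL + 17.2 mL = 17.48 mL total → factor 17.48/0.28 = 62.429
Step 2: 110 μL + 1100 μL = 1210 μL total → factor 1210/110 = 11
Dilution factor through tube 2 = 62.429 × 11 = 686.71
[tube 2] = 3.00 mM / 686.71 = 0.004369 mM = 4.37 μM

4.37 μM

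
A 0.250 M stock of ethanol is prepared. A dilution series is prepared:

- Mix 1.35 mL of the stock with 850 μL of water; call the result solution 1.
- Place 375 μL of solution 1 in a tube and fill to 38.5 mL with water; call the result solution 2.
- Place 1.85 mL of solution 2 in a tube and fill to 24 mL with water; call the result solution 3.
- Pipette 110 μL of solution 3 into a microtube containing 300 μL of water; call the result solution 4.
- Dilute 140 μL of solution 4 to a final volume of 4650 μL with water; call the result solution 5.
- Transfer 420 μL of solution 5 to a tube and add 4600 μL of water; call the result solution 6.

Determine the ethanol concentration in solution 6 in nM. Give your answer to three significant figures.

Step 1: 1.35 mL + 850 μL = 2.2 mL total → factor 2.2/1.35 = 1.6296
Step 2: 375 μL brought to 38.5 mL → factor 38500/375 = 102.67
Step 3: 1.85 mL brought to 24 mL → factor 24/1.85 = 12.973
Step 4: 110 μL + 300 μL = 410 μL total → factor 410/110 = 3.7273
Step 5: 140 μL brought to 4650 μL → factor 4650/140 = 33.214
Step 6: 420 μL + 4600 μL = 5020 μL total → factor 5020/420 = 11.952
Overall dilution factor = 1.6296 × 102.67 × 12.973 × 3.7273 × 33.214 × 11.952 = 3.2117 × 10^6
Final = 0.250 M / 3.2117 × 10^6 = 7.784 × 10^-8 M = 77.8 nM

77.8 nM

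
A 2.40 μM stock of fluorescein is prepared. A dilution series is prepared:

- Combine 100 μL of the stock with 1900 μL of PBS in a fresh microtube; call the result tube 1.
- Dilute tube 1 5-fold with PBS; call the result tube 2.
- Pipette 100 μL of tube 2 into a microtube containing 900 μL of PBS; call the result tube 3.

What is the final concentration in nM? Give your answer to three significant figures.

Step 1: 100 μL + 1900 μL = 2000 μL total → factor 2000/100 = 20
Step 2: 5-fold → factor 5
Step 3: 100 μL + 900 μL = 1000 μL total → factor 1000/100 = 10
Overall dilution factor = 20 × 5 × 10 = 1000
Final = 2.40 μM / 1000 = 0.002400 μM = 2.40 nM

2.40 nM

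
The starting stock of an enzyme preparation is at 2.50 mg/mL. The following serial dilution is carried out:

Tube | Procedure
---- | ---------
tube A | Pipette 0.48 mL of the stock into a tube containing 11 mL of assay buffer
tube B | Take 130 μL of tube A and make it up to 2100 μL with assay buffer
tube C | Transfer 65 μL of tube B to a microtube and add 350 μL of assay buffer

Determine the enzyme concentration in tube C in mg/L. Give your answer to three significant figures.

1.01 mg/L

Step 1: 0.48 mL + 11 mL = 11.48 mL total → factor 11.48/0.48 = 23.917
Step 2: 130 μL brought to 2100 μL → factor 2100/130 = 16.154
Step 3: 65 μL + 350 μL = 415 μL total → factor 415/65 = 6.3846
Overall dilution factor = 23.917 × 16.154 × 6.3846 = 2466.7
Final = 2.50 mg/mL / 2466.7 = 0.001014 mg/mL = 1.01 mg/L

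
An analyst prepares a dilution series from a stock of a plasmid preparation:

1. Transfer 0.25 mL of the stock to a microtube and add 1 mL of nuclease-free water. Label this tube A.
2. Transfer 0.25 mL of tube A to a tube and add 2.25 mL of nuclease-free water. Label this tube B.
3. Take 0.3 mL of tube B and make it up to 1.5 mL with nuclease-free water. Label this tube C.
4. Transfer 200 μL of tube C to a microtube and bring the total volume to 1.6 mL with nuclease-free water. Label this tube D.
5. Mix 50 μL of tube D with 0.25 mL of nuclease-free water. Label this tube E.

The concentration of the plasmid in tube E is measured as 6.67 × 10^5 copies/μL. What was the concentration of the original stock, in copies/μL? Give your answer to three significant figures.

Step 1: 0.25 mL + 1 mL = 1.25 mL total → factor 1.25/0.25 = 5
Step 2: 0.25 mL + 2.25 mL = 2.5 mL total → factor 2.5/0.25 = 10
Step 3: 0.3 mL brought to 1.5 mL → factor 1.5/0.3 = 5
Step 4: 200 μL brought to 1.6 mL → factor 1600/200 = 8
Step 5: 50 μL + 0.25 mL = 300 μL total → factor 300/50 = 6
Overall dilution factor = 5 × 10 × 5 × 8 × 6 = 12000
Stock = 6.67 × 10^5 copies/μL × 12000 = 8.00 × 10^9 copies/μL

8.00 × 10^9 copies/μL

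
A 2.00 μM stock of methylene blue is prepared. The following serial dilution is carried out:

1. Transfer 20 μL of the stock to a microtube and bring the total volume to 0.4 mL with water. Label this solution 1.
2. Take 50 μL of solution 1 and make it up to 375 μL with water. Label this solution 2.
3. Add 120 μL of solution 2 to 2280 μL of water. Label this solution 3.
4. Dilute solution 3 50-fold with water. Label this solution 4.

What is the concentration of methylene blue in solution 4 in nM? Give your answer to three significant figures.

0.0133 nM

Step 1: 20 μL brought to 0.4 mL → factor 400/20 = 20
Step 2: 50 μL brought to 375 μL → factor 375/50 = 7.5
Step 3: 120 μL + 2280 μL = 2400 μL total → factor 2400/120 = 20
Step 4: 50-fold → factor 50
Overall dilution factor = 20 × 7.5 × 20 × 50 = 1.5 × 10^5
Final = 2.00 μM / 1.5 × 10^5 = 1.333 × 10^-5 μM = 0.0133 nM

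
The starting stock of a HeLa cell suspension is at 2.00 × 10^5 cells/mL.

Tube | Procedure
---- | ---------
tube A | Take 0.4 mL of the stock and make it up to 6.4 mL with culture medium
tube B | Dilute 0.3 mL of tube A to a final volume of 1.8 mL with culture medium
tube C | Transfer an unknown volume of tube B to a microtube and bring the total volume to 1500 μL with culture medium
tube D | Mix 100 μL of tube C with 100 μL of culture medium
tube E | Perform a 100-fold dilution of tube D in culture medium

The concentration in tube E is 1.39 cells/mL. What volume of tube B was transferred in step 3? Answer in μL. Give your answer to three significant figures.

Step 1: 0.4 mL brought to 6.4 mL → factor 6.4/0.4 = 16
Step 2: 0.3 mL brought to 1.8 mL → factor 1.8/0.3 = 6
Step 3: v brought to 1500 μL → factor = 1500 μL/v
Step 4: 100 μL + 100 μL = 200 μL total → factor 200/100 = 2
Step 5: 100-fold → factor 100
Product of known-step factors = 19200
Overall factor = 2.00 × 10^5 cells/mL / (1.39 cells/mL) = 1.4388 × 10^5
Step-3 factor = 1.4388 × 10^5 / 19200 = 7.494
v = 1500 μL / 7.494 = 200 μL

200 μL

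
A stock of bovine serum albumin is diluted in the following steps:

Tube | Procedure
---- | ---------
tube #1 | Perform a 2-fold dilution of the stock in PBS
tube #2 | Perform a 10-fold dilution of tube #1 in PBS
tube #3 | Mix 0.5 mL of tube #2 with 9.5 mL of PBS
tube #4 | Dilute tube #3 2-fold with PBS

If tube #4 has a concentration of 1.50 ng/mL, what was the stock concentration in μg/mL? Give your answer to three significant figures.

Step 1: 2-fold → factor 2
Step 2: 10-fold → factor 10
Step 3: 0.5 mL + 9.5 mL = 10 mL total → factor 10/0.5 = 20
Step 4: 2-fold → factor 2
Overall dilution factor = 2 × 10 × 20 × 2 = 800
Stock = 1.50 ng/mL × 800 = 1200 ng/mL = 1.20 μg/mL

1.20 μg/mL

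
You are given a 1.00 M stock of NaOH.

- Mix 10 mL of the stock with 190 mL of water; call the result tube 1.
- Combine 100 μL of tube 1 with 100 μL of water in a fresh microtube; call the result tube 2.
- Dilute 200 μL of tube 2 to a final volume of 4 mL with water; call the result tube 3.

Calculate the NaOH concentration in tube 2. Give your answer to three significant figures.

0.0250 M

Step 1: 10 mL + 190 mL = 200 mL total → factor 200/10 = 20
Step 2: 100 μL + 100 μL = 200 μL total → factor 200/100 = 2
Dilution factor through tube 2 = 20 × 2 = 40
[tube 2] = 1.00 M / 40 = 0.0250 M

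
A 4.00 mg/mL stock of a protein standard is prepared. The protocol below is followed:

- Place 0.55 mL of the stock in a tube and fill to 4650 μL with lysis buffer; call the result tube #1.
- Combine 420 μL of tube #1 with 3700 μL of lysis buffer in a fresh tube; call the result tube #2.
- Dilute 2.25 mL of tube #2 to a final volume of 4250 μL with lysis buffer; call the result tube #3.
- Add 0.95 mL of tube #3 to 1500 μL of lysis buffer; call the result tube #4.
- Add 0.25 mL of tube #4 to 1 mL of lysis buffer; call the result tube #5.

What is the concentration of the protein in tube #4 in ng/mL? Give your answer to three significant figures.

Step 1: 0.55 mL brought to 4650 μL → factor 4.65/0.55 = 8.4545
Step 2: 420 μL + 3700 μL = 4120 μL total → factor 4120/420 = 9.8095
Step 3: 2.25 mL brought to 4250 μL → factor 4.25/2.25 = 1.8889
Step 4: 0.95 mL + 1500 μL = 2.45 mL total → factor 2.45/0.95 = 2.5789
Dilution factor through tube #4 = 8.4545 × 9.8095 × 1.8889 × 2.5789 = 404.01
[tube #4] = 4.00 mg/mL / 404.01 = 0.009901 mg/mL = 9.90 × 10^3 ng/mL

9.90 × 10^3 ng/mL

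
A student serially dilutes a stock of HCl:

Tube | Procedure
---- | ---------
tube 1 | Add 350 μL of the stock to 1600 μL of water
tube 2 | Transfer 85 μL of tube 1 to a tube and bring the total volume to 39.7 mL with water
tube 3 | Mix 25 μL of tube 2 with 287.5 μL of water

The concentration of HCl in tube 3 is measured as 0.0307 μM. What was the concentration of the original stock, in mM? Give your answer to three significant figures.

0.999 mM

Step 1: 350 μL + 1600 μL = 1950 μL total → factor 1950/350 = 5.5714
Step 2: 85 μL brought to 39.7 mL → factor 39700/85 = 467.06
Step 3: 25 μL + 287.5 μL = 312.5 μL total → factor 312.5/25 = 12.5
Overall dilution factor = 5.5714 × 467.06 × 12.5 = 32527
Stock = 0.0307 μM × 32527 = 998.6 μM = 0.999 mM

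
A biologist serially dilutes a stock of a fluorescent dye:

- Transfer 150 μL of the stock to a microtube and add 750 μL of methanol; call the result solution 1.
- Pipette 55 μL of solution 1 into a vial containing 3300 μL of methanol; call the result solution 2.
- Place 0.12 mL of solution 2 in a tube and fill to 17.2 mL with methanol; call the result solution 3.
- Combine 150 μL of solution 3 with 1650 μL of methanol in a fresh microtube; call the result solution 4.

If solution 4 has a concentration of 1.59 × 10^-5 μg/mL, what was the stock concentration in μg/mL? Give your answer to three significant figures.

10.0 μg/mL

Step 1: 150 μL + 750 μL = 900 μL total → factor 900/150 = 6
Step 2: 55 μL + 3300 μL = 3355 μL total → factor 3355/55 = 61
Step 3: 0.12 mL brought to 17.2 mL → factor 17.2/0.12 = 143.33
Step 4: 150 μL + 1650 μL = 1800 μL total → factor 1800/150 = 12
Overall dilution factor = 6 × 61 × 143.33 × 12 = 6.2952 × 10^5
Stock = 1.59 × 10^-5 μg/mL × 6.2952 × 10^5 = 10.0 μg/mL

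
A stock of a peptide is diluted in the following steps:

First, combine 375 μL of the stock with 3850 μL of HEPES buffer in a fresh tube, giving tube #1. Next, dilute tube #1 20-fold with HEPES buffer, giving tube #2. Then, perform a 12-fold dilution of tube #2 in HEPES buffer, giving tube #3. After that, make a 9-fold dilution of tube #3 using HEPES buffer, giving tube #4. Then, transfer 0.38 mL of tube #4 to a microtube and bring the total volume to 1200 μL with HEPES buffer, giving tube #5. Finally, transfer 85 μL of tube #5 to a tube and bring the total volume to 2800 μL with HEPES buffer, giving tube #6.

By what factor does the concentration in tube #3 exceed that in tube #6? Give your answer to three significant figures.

936

Step 1: 375 μL + 3850 μL = 4225 μL total → factor 4225/375 = 11.267
Step 2: 20-fold → factor 20
Step 3: 12-fold → factor 12
Step 4: 9-fold → factor 9
Step 5: 0.38 mL brought to 1200 μL → factor 1.2/0.38 = 3.1579
Step 6: 85 μL brought to 2800 μL → factor 2800/85 = 32.941
Dilution factor to tube #3 = 2704; to tube #6 = 2.5315 × 10^6
[tube #3]/[tube #6] = (factor to tube #6)/(factor to tube #3) = 2.5315 × 10^6/2704 = 936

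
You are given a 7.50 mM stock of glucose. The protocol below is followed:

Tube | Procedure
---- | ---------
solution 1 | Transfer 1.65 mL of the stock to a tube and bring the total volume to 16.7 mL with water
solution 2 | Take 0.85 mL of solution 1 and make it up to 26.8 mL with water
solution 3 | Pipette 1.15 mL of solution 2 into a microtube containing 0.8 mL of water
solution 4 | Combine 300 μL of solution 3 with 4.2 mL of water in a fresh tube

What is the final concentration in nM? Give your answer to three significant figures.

Step 1: 1.65 mL brought to 16.7 mL → factor 16.7/1.65 = 10.121
Step 2: 0.85 mL brought to 26.8 mL → factor 26.8/0.85 = 31.529
Step 3: 1.15 mL + 0.8 mL = 1.95 mL total → factor 1.95/1.15 = 1.6957
Step 4: 300 μL + 4.2 mL = 4500 μL total → factor 4500/300 = 15
Overall dilution factor = 10.121 × 31.529 × 1.6957 × 15 = 8116.6
Final = 7.50 mM / 8116.6 = 0.0009240 mM = 924 nM

924 nM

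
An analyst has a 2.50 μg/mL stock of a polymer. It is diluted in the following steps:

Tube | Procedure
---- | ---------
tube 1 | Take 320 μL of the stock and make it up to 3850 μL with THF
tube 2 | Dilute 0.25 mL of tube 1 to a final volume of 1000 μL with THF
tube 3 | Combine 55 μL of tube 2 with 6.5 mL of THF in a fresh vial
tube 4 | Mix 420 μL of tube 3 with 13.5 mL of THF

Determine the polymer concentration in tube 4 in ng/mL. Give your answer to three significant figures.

0.0132 ng/mL

Step 1: 320 μL brought to 3850 μL → factor 3850/320 = 12.031
Step 2: 0.25 mL brought to 1000 μL → factor 1/0.25 = 4
Step 3: 55 μL + 6.5 mL = 6555 μL total → factor 6555/55 = 119.18
Step 4: 420 μL + 13.5 mL = 13920 μL total → factor 13920/420 = 33.143
Overall dilution factor = 12.031 × 4 × 119.18 × 33.143 = 1.901 × 10^5
Final = 2.50 μg/mL / 1.901 × 10^5 = 1.315 × 10^-5 μg/mL = 0.0132 ng/mL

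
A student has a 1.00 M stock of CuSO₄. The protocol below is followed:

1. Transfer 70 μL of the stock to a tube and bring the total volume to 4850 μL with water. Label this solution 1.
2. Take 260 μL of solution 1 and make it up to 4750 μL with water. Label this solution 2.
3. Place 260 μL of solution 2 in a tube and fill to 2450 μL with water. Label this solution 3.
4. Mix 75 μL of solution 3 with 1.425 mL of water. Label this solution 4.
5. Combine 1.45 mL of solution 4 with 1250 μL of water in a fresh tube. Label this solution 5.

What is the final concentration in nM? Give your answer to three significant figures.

2.25 × 10^3 nM

Step 1: 70 μL brought to 4850 μL → factor 4850/70 = 69.286
Step 2: 260 μL brought to 4750 μL → factor 4750/260 = 18.269
Step 3: 260 μL brought to 2450 μL → factor 2450/260 = 9.4231
Step 4: 75 μL + 1.425 mL = 1500 μL total → factor 1500/75 = 20
Step 5: 1.45 mL + 1250 μL = 2.7 mL total → factor 2.7/1.45 = 1.8621
Overall dilution factor = 69.286 × 18.269 × 9.4231 × 20 × 1.8621 = 4.442 × 10^5
Final = 1.00 M / 4.442 × 10^5 = 2.251 × 10^-6 M = 2.25 × 10^3 nM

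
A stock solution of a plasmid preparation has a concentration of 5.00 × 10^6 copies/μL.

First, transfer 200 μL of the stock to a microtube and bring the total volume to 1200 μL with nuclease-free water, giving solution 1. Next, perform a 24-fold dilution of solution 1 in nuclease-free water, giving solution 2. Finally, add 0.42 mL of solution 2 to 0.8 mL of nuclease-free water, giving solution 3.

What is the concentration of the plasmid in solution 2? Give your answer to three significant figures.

Step 1: 200 μL brought to 1200 μL → factor 1200/200 = 6
Step 2: 24-fold → factor 24
Dilution factor through solution 2 = 6 × 24 = 144
[solution 2] = 5.00 × 10^6 copies/μL / 144 = 3.47 × 10^4 copies/μL

3.47 × 10^4 copies/μL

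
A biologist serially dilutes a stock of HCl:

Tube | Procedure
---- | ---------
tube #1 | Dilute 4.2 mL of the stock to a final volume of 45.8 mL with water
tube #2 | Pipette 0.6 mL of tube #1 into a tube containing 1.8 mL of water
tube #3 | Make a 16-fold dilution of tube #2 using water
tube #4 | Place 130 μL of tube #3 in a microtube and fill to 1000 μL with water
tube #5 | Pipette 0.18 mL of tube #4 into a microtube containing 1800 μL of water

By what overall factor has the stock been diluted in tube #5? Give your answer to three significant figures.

Step 1: 4.2 mL brought to 45.8 mL → factor 45.8/4.2 = 10.905
Step 2: 0.6 mL + 1.8 mL = 2.4 mL total → factor 2.4/0.6 = 4
Step 3: 16-fold → factor 16
Step 4: 130 μL brought to 1000 μL → factor 1000/130 = 7.6923
Step 5: 0.18 mL + 1800 μL = 1.98 mL total → factor 1.98/0.18 = 11
Overall dilution factor = 10.905 × 4 × 16 × 7.6923 × 11 = 59053

5.91 × 10^4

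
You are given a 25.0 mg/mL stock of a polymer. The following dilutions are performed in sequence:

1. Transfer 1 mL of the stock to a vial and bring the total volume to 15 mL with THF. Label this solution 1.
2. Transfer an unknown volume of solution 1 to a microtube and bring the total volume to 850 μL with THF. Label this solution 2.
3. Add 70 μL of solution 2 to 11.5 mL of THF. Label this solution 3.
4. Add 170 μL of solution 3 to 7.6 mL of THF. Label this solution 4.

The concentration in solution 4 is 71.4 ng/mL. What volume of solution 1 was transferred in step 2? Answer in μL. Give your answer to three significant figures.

275 μL

Step 1: 1 mL brought to 15 mL → factor 15/1 = 15
Step 2: v brought to 850 μL → factor = 850 μL/v
Step 3: 70 μL + 11.5 mL = 11570 μL total → factor 11570/70 = 165.29
Step 4: 170 μL + 7.6 mL = 7770 μL total → factor 7770/170 = 45.706
Product of known-step factors = 1.1332 × 10^5
Overall factor = 25.0 mg/mL / (71.4 ng/mL) = 3.5014 × 10^5
Step-2 factor = 3.5014 × 10^5 / 1.1332 × 10^5 = 3.0899
v = 850 μL / 3.0899 = 275 μL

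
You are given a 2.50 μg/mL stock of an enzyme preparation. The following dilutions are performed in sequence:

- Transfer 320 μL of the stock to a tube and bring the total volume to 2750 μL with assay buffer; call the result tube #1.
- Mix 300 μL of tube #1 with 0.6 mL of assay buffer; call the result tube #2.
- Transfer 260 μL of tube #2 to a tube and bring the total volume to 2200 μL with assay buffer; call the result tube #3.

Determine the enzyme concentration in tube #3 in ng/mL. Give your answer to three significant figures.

Step 1: 320 μL brought to 2750 μL → factor 2750/320 = 8.5938
Step 2: 300 μL + 0.6 mL = 900 μL total → factor 900/300 = 3
Step 3: 260 μL brought to 2200 μL → factor 2200/260 = 8.4615
Overall dilution factor = 8.5938 × 3 × 8.4615 = 218.15
Final = 2.50 μg/mL / 218.15 = 0.01146 μg/mL = 11.5 ng/mL

11.5 ng/mL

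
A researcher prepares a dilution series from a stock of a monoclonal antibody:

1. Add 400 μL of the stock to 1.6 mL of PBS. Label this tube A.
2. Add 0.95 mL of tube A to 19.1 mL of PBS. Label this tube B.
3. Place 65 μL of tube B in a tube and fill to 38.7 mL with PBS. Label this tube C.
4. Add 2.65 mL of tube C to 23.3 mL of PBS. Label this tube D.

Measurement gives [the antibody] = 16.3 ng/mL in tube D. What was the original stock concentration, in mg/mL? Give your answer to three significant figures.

Step 1: 400 μL + 1.6 mL = 2000 μL total → factor 2000/400 = 5
Step 2: 0.95 mL + 19.1 mL = 20.05 mL total → factor 20.05/0.95 = 21.105
Step 3: 65 μL brought to 38.7 mL → factor 38700/65 = 595.38
Step 4: 2.65 mL + 23.3 mL = 25.95 mL total → factor 25.95/2.65 = 9.7925
Overall dilution factor = 5 × 21.105 × 595.38 × 9.7925 = 6.1525 × 10^5
Stock = 16.3 ng/mL × 6.1525 × 10^5 = 1.003 × 10^7 ng/mL = 10.0 mg/mL

10.0 mg/mL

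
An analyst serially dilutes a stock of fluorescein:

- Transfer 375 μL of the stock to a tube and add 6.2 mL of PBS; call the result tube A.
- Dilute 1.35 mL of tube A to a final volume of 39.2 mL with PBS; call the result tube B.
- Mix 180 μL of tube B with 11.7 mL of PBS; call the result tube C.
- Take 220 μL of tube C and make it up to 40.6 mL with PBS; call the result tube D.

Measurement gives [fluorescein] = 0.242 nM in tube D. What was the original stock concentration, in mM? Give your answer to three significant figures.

Step 1: 375 μL + 6.2 mL = 6575 μL total → factor 6575/375 = 17.533
Step 2: 1.35 mL brought to 39.2 mL → factor 39.2/1.35 = 29.037
Step 3: 180 μL + 11.7 mL = 11880 μL total → factor 11880/180 = 66
Step 4: 220 μL brought to 40.6 mL → factor 40600/220 = 184.55
Overall dilution factor = 17.533 × 29.037 × 66 × 184.55 = 6.201 × 10^6
Stock = 0.242 nM × 6.201 × 10^6 = 1.501 × 10^6 nM = 1.50 mM

1.50 mM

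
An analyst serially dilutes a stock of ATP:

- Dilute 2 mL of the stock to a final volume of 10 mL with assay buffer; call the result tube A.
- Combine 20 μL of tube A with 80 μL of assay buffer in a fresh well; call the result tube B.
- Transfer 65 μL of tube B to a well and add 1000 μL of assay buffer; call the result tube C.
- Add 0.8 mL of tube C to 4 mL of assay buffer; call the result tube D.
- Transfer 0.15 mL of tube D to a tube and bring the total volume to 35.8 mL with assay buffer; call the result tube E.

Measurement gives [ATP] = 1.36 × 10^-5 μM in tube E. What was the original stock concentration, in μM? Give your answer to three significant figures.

7.98 μM

Step 1: 2 mL brought to 10 mL → factor 10/2 = 5
Step 2: 20 μL + 80 μL = 100 μL total → factor 100/20 = 5
Step 3: 65 μL + 1000 μL = 1065 μL total → factor 1065/65 = 16.385
Step 4: 0.8 mL + 4 mL = 4.8 mL total → factor 4.8/0.8 = 6
Step 5: 0.15 mL brought to 35.8 mL → factor 35.8/0.15 = 238.67
Overall dilution factor = 5 × 5 × 16.385 × 6 × 238.67 = 5.8657 × 10^5
Stock = 1.36 × 10^-5 μM × 5.8657 × 10^5 = 7.98 μM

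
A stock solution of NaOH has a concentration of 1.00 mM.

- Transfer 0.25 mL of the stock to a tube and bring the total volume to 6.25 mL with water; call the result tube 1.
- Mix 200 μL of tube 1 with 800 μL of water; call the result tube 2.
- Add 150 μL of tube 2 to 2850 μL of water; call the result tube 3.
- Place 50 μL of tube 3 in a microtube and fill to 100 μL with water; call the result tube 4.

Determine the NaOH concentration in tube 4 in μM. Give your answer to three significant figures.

Step 1: 0.25 mL brought to 6.25 mL → factor 6.25/0.25 = 25
Step 2: 200 μL + 800 μL = 1000 μL total → factor 1000/200 = 5
Step 3: 150 μL + 2850 μL = 3000 μL total → factor 3000/150 = 20
Step 4: 50 μL brought to 100 μL → factor 100/50 = 2
Overall dilution factor = 25 × 5 × 20 × 2 = 5000
Final = 1.00 mM / 5000 = 0.0002000 mM = 0.200 μM

0.200 μM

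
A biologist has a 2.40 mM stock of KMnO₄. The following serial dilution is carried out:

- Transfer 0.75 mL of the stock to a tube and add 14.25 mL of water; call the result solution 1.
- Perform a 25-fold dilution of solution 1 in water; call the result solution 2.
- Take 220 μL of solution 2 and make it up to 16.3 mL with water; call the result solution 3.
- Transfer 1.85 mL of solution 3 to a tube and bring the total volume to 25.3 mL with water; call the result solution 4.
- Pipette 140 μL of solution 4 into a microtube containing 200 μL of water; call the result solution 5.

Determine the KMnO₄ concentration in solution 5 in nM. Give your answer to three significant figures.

Step 1: 0.75 mL + 14.25 mL = 15 mL total → factor 15/0.75 = 20
Step 2: 25-fold → factor 25
Step 3: 220 μL brought to 16.3 mL → factor 16300/220 = 74.091
Step 4: 1.85 mL brought to 25.3 mL → factor 25.3/1.85 = 13.676
Step 5: 140 μL + 200 μL = 340 μL total → factor 340/140 = 2.4286
Overall dilution factor = 20 × 25 × 74.091 × 13.676 × 2.4286 = 1.2304 × 10^6
Final = 2.40 mM / 1.2304 × 10^6 = 1.951 × 10^-6 mM = 1.95 nM

1.95 nM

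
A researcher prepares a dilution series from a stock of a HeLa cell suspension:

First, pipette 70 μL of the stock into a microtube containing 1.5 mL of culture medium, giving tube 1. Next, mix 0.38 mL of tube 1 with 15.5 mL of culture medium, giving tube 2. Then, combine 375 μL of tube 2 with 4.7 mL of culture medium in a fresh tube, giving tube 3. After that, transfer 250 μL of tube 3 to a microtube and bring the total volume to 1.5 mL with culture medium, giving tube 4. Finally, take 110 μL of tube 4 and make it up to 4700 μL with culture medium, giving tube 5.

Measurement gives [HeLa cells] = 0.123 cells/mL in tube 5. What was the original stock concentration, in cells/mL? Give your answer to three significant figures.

4.00 × 10^5 cells/mL

Step 1: 70 μL + 1.5 mL = 1570 μL total → factor 1570/70 = 22.429
Step 2: 0.38 mL + 15.5 mL = 15.88 mL total → factor 15.88/0.38 = 41.789
Step 3: 375 μL + 4.7 mL = 5075 μL total → factor 5075/375 = 13.533
Step 4: 250 μL brought to 1.5 mL → factor 1500/250 = 6
Step 5: 110 μL brought to 4700 μL → factor 4700/110 = 42.727
Overall dilution factor = 22.429 × 41.789 × 13.533 × 6 × 42.727 = 3.2518 × 10^6
Stock = 0.123 cells/mL × 3.2518 × 10^6 = 4.00 × 10^5 cells/mL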